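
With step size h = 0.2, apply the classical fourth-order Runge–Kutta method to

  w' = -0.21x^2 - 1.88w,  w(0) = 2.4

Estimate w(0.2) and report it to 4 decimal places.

1.6475

RK4: k1 = f(x_n, w_n); k2 = f(x_n + h/2, w_n + (h/2)·k1); k3 = f(x_n + h/2, w_n + (h/2)·k2); k4 = f(x_n + h, w_n + h·k3); w_{n+1} = w_n + (h/6)·(k1 + 2k2 + 2k3 + k4).
x=0.000000, w=2.400000:
  k1 = f(0.000000, 2.400000) = -4.512000
  k2 = f(0.100000, 1.948800) = -3.665844
  k3 = f(0.100000, 2.033416) = -3.824921
  k4 = f(0.200000, 1.635016) = -3.082230
  w ← 2.400000 + (0.2/6)·(k1 + 2k2 + 2k3 + k4) = 1.647475
w(0.2) ≈ 1.6475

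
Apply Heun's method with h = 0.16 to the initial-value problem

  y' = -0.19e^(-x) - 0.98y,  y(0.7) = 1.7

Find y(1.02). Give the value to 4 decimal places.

1.2223

Heun: k1 = f(x_n, y_n); k2 = f(x_n + h, y_n + h·k1); y_{n+1} = y_n + (h/2)·(k1 + k2).
x=0.700000, y=1.700000:
  k1 = f(0.700000, 1.700000) = -1.760351
  k2 = f(0.860000, 1.418344) = -1.470378
  y ← 1.700000 + (0.16/2)·(-1.760351 + (-1.470378)) = 1.441542
x=0.860000, y=1.441542:
  k1 = f(0.860000, 1.441542) = -1.493112
  k2 = f(1.020000, 1.202644) = -1.247104
  y ← 1.441542 + (0.16/2)·(-1.493112 + (-1.247104)) = 1.222324
y(1.02) ≈ 1.2223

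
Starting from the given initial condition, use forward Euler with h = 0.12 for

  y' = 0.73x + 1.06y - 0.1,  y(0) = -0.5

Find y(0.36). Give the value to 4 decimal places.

Euler: y_{n+1} = y_n + h·f(x_n, y_n).
x=0.000000, y=-0.500000: f=-0.630000 → y ← -0.500000 + 0.12·(-0.630000) = -0.575600
x=0.120000, y=-0.575600: f=-0.622536 → y ← -0.575600 + 0.12·(-0.622536) = -0.650304
x=0.240000, y=-0.650304: f=-0.614123 → y ← -0.650304 + 0.12·(-0.614123) = -0.723999
y(0.36) ≈ -0.7240

-0.7240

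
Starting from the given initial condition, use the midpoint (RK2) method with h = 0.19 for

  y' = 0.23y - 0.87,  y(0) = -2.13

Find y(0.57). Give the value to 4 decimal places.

-2.9580

Midpoint: k1 = f(x_n, y_n); k2 = f(x_n + h/2, y_n + (h/2)·k1); y_{n+1} = y_n + h·k2.
x=0.000000, y=-2.130000:
  k1 = f(0.000000, -2.130000) = -1.359900
  k2 = f(0.095000, -2.259190) = -1.389614
  y ← -2.130000 + 0.19·(-1.389614) = -2.394027
x=0.190000, y=-2.394027:
  k1 = f(0.190000, -2.394027) = -1.420626
  k2 = f(0.285000, -2.528986) = -1.451667
  y ← -2.394027 + 0.19·(-1.451667) = -2.669843
x=0.380000, y=-2.669843:
  k1 = f(0.380000, -2.669843) = -1.484064
  k2 = f(0.475000, -2.810829) = -1.516491
  y ← -2.669843 + 0.19·(-1.516491) = -2.957977
y(0.57) ≈ -2.9580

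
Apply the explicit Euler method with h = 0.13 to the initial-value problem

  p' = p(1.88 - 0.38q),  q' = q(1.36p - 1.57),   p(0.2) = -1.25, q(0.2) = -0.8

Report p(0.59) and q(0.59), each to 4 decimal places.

-2.5543, -0.1028

Euler on (p,q): p_{n+1} = p_n + h·p', q_{n+1} = q_n + h·q'.
0.200000: (-1.250000, -0.800000); f=(-2.730000, 2.616000) → (-1.604900, -0.459920)
0.330000: (-1.604900, -0.459920); f=(-3.297700, 1.725925) → (-2.033601, -0.235550)
0.460000: (-2.033601, -0.235550); f=(-4.005195, 1.021272) → (-2.554276, -0.102784)
(p(0.59), q(0.59)) ≈ (-2.5543, -0.1028)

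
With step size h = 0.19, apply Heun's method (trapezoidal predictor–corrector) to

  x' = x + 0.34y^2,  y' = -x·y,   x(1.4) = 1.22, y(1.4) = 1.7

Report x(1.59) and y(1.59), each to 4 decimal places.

1.6400, 1.2997

Heun on (x,y): k1 = f(t_n, state_n); k2 = f(t_n + h, state_n + h·k1); state_{n+1} = state_n + (h/2)·(k1 + k2).
1.400000: (1.220000, 1.700000)
  k1 = (2.202600, -2.074000)
  predictor → (1.638494, 1.305940)
  k2 = (2.218357, -2.139775)
  → (1.639991, 1.299691)
(x(1.59), y(1.59)) ≈ (1.6400, 1.2997)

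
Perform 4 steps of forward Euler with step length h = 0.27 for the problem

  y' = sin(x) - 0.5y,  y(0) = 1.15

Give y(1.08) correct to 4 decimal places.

Euler: y_{n+1} = y_n + h·f(x_n, y_n).
x=0.000000, y=1.150000: f=-0.575000 → y ← 1.150000 + 0.27·(-0.575000) = 0.994750
x=0.270000, y=0.994750: f=-0.230644 → y ← 0.994750 + 0.27·(-0.230644) = 0.932476
x=0.540000, y=0.932476: f=0.047898 → y ← 0.932476 + 0.27·0.047898 = 0.945409
x=0.810000, y=0.945409: f=0.251583 → y ← 0.945409 + 0.27·0.251583 = 1.013336
y(1.08) ≈ 1.0133

1.0133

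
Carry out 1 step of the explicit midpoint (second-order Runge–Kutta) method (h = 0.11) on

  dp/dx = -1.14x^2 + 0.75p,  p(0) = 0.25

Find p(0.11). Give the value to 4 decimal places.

Midpoint: k1 = f(x_n, p_n); k2 = f(x_n + h/2, p_n + (h/2)·k1); p_{n+1} = p_n + h·k2.
x=0.000000, p=0.250000:
  k1 = f(0.000000, 0.250000) = 0.187500
  k2 = f(0.055000, 0.260313) = 0.191786
  p ← 0.250000 + 0.11·0.191786 = 0.271096
p(0.11) ≈ 0.2711

0.2711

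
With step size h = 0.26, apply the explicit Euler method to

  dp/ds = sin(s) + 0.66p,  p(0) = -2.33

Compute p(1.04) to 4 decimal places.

-3.9641

Euler: p_{n+1} = p_n + h·f(s_n, p_n).
s=0.000000, p=-2.330000: f=-1.537800 → p ← -2.330000 + 0.26·(-1.537800) = -2.729828
s=0.260000, p=-2.729828: f=-1.544606 → p ← -2.729828 + 0.26·(-1.544606) = -3.131426
s=0.520000, p=-3.131426: f=-1.569861 → p ← -3.131426 + 0.26·(-1.569861) = -3.539589
s=0.780000, p=-3.539589: f=-1.632850 → p ← -3.539589 + 0.26·(-1.632850) = -3.964130
p(1.04) ≈ -3.9641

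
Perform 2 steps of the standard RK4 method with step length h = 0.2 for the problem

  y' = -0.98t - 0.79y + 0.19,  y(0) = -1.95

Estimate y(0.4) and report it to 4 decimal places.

RK4: k1 = f(t_n, y_n); k2 = f(t_n + h/2, y_n + (h/2)·k1); k3 = f(t_n + h/2, y_n + (h/2)·k2); k4 = f(t_n + h, y_n + h·k3); y_{n+1} = y_n + (h/6)·(k1 + 2k2 + 2k3 + k4).
t=0.000000, y=-1.950000:
  k1 = f(0.000000, -1.950000) = 1.730500
  k2 = f(0.100000, -1.776950) = 1.495791
  k3 = f(0.100000, -1.800421) = 1.514333
  k4 = f(0.200000, -1.647133) = 1.295235
  y ← -1.950000 + (0.2/6)·(k1 + 2k2 + 2k3 + k4) = -1.648467
t=0.200000, y=-1.648467:
  k1 = f(0.200000, -1.648467) = 1.296289
  k2 = f(0.300000, -1.518838) = 1.095882
  k3 = f(0.300000, -1.538879) = 1.111714
  k4 = f(0.400000, -1.426124) = 0.924638
  y ← -1.648467 + (0.2/6)·(k1 + 2k2 + 2k3 + k4) = -1.427263
y(0.4) ≈ -1.4273

-1.4273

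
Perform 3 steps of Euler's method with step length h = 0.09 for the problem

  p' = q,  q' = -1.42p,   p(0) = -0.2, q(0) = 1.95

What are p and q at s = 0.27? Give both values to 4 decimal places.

Euler on (p,q): p_{n+1} = p_n + h·p', q_{n+1} = q_n + h·q'.
0.000000: (-0.200000, 1.950000); f=(1.950000, 0.284000) → (-0.024500, 1.975560)
0.090000: (-0.024500, 1.975560); f=(1.975560, 0.034790) → (0.153300, 1.978691)
0.180000: (0.153300, 1.978691); f=(1.978691, -0.217687) → (0.331383, 1.959099)
(p(0.27), q(0.27)) ≈ (0.3314, 1.9591)

0.3314, 1.9591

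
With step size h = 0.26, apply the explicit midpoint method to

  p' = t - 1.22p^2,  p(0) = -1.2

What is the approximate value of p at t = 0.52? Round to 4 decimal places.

-3.3916

Midpoint: k1 = f(t_n, p_n); k2 = f(t_n + h/2, p_n + (h/2)·k1); p_{n+1} = p_n + h·k2.
t=0.000000, p=-1.200000:
  k1 = f(0.000000, -1.200000) = -1.756800
  k2 = f(0.130000, -1.428384) = -2.359143
  p ← -1.200000 + 0.26·(-2.359143) = -1.813377
t=0.260000, p=-1.813377:
  k1 = f(0.260000, -1.813377) = -3.751770
  k2 = f(0.390000, -2.301107) = -6.070015
  p ← -1.813377 + 0.26·(-6.070015) = -3.391581
p(0.52) ≈ -3.3916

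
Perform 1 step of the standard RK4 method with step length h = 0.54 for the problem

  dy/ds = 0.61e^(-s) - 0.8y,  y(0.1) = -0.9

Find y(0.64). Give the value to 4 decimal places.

RK4: k1 = f(s_n, y_n); k2 = f(s_n + h/2, y_n + (h/2)·k1); k3 = f(s_n + h/2, y_n + (h/2)·k2); k4 = f(s_n + h, y_n + h·k3); y_{n+1} = y_n + (h/6)·(k1 + 2k2 + 2k3 + k4).
s=0.100000, y=-0.900000:
  k1 = f(0.100000, -0.900000) = 1.271951
  k2 = f(0.370000, -0.556573) = 0.866607
  k3 = f(0.370000, -0.666016) = 0.954161
  k4 = f(0.640000, -0.384753) = 0.629451
  y ← -0.900000 + (0.54/6)·(k1 + 2k2 + 2k3 + k4) = -0.401136
y(0.64) ≈ -0.4011

-0.4011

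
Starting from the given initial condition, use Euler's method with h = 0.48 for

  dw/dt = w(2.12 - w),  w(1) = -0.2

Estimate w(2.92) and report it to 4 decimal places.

Euler: w_{n+1} = w_n + h·f(t_n, w_n).
t=1.000000, w=-0.200000: f=-0.464000 → w ← -0.200000 + 0.48·(-0.464000) = -0.422720
t=1.480000, w=-0.422720: f=-1.074859 → w ← -0.422720 + 0.48·(-1.074859) = -0.938652
t=1.960000, w=-0.938652: f=-2.871010 → w ← -0.938652 + 0.48·(-2.871010) = -2.316737
t=2.440000, w=-2.316737: f=-10.278753 → w ← -2.316737 + 0.48·(-10.278753) = -7.250539
w(2.92) ≈ -7.2505

-7.2505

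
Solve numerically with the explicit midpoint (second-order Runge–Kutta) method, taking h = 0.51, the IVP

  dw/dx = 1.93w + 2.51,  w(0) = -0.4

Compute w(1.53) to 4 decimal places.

12.2486

Midpoint: k1 = f(x_n, w_n); k2 = f(x_n + h/2, w_n + (h/2)·k1); w_{n+1} = w_n + h·k2.
x=0.000000, w=-0.400000:
  k1 = f(0.000000, -0.400000) = 1.738000
  k2 = f(0.255000, 0.043190) = 2.593357
  w ← -0.400000 + 0.51·2.593357 = 0.922612
x=0.510000, w=0.922612:
  k1 = f(0.510000, 0.922612) = 4.290641
  k2 = f(0.765000, 2.016725) = 6.402280
  w ← 0.922612 + 0.51·6.402280 = 4.187775
x=1.020000, w=4.187775:
  k1 = f(1.020000, 4.187775) = 10.592405
  k2 = f(1.275000, 6.888838) = 15.805457
  w ← 4.187775 + 0.51·15.805457 = 12.248558
w(1.53) ≈ 12.2486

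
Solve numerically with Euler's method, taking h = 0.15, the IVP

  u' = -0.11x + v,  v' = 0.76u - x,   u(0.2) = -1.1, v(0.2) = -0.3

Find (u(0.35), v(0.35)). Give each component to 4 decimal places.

Euler on (u,v): u_{n+1} = u_n + h·u', v_{n+1} = v_n + h·v'.
0.200000: (-1.100000, -0.300000); f=(-0.322000, -1.036000) → (-1.148300, -0.455400)
(u(0.35), v(0.35)) ≈ (-1.1483, -0.4554)

-1.1483, -0.4554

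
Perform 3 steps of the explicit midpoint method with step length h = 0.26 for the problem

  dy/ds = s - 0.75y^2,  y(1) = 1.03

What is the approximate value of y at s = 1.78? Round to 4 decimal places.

Midpoint: k1 = f(s_n, y_n); k2 = f(s_n + h/2, y_n + (h/2)·k1); y_{n+1} = y_n + h·k2.
s=1.000000, y=1.030000:
  k1 = f(1.000000, 1.030000) = 0.204325
  k2 = f(1.130000, 1.056562) = 0.292757
  y ← 1.030000 + 0.26·0.292757 = 1.106117
s=1.260000, y=1.106117:
  k1 = f(1.260000, 1.106117) = 0.342379
  k2 = f(1.390000, 1.150626) = 0.397045
  y ← 1.106117 + 0.26·0.397045 = 1.209348
s=1.520000, y=1.209348:
  k1 = f(1.520000, 1.209348) = 0.423107
  k2 = f(1.650000, 1.264352) = 0.451060
  y ← 1.209348 + 0.26·0.451060 = 1.326624
y(1.78) ≈ 1.3266

1.3266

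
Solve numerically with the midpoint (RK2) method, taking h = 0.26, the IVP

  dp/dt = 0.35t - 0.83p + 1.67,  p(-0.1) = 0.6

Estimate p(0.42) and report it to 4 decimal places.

Midpoint: k1 = f(t_n, p_n); k2 = f(t_n + h/2, p_n + (h/2)·k1); p_{n+1} = p_n + h·k2.
t=-0.100000, p=0.600000:
  k1 = f(-0.100000, 0.600000) = 1.137000
  k2 = f(0.030000, 0.747810) = 1.059818
  p ← 0.600000 + 0.26·1.059818 = 0.875553
t=0.160000, p=0.875553:
  k1 = f(0.160000, 0.875553) = 0.999291
  k2 = f(0.290000, 1.005460) = 0.936968
  p ← 0.875553 + 0.26·0.936968 = 1.119164
p(0.42) ≈ 1.1192

1.1192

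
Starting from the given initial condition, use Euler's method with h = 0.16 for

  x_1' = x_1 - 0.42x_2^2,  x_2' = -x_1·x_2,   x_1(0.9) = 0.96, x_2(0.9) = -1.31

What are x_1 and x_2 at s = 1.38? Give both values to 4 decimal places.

1.1891, -0.7714

Euler on (x_1,x_2): x_1_{n+1} = x_1_n + h·x_1', x_2_{n+1} = x_2_n + h·x_2'.
0.900000: (0.960000, -1.310000); f=(0.239238, 1.257600) → (0.998278, -1.108784)
1.060000: (0.998278, -1.108784); f=(0.481929, 1.106875) → (1.075387, -0.931684)
1.220000: (1.075387, -0.931684); f=(0.710812, 1.001921) → (1.189117, -0.771377)
(x_1(1.38), x_2(1.38)) ≈ (1.1891, -0.7714)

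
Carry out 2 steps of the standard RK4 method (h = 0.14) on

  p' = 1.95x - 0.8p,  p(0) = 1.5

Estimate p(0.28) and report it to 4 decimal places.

RK4: k1 = f(x_n, p_n); k2 = f(x_n + h/2, p_n + (h/2)·k1); k3 = f(x_n + h/2, p_n + (h/2)·k2); k4 = f(x_n + h, p_n + h·k3); p_{n+1} = p_n + (h/6)·(k1 + 2k2 + 2k3 + k4).
x=0.000000, p=1.500000:
  k1 = f(0.000000, 1.500000) = -1.200000
  k2 = f(0.070000, 1.416000) = -0.996300
  k3 = f(0.070000, 1.430259) = -1.007707
  k4 = f(0.140000, 1.358921) = -0.814137
  p ← 1.500000 + (0.14/6)·(k1 + 2k2 + 2k3 + k4) = 1.359483
x=0.140000, p=1.359483:
  k1 = f(0.140000, 1.359483) = -0.814587
  k2 = f(0.210000, 1.302462) = -0.632470
  k3 = f(0.210000, 1.315210) = -0.642668
  k4 = f(0.280000, 1.269510) = -0.469608
  p ← 1.359483 + (0.14/6)·(k1 + 2k2 + 2k3 + k4) = 1.270012
p(0.28) ≈ 1.2700

1.2700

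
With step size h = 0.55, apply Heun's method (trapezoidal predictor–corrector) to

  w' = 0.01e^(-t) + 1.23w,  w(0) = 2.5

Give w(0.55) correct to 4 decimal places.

4.7695

Heun: k1 = f(t_n, w_n); k2 = f(t_n + h, w_n + h·k1); w_{n+1} = w_n + (h/2)·(k1 + k2).
t=0.000000, w=2.500000:
  k1 = f(0.000000, 2.500000) = 3.085000
  k2 = f(0.550000, 4.196750) = 5.167772
  w ← 2.500000 + (0.55/2)·(3.085000 + 5.167772) = 4.769512
w(0.55) ≈ 4.7695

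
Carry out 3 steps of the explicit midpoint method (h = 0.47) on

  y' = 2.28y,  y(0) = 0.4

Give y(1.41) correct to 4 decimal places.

Midpoint: k1 = f(x_n, y_n); k2 = f(x_n + h/2, y_n + (h/2)·k1); y_{n+1} = y_n + h·k2.
x=0.000000, y=0.400000:
  k1 = f(0.000000, 0.400000) = 0.912000
  k2 = f(0.235000, 0.614320) = 1.400650
  y ← 0.400000 + 0.47·1.400650 = 1.058305
x=0.470000, y=1.058305:
  k1 = f(0.470000, 1.058305) = 2.412936
  k2 = f(0.705000, 1.625345) = 3.705787
  y ← 1.058305 + 0.47·3.705787 = 2.800025
x=0.940000, y=2.800025:
  k1 = f(0.940000, 2.800025) = 6.384058
  k2 = f(1.175000, 4.300279) = 9.804636
  y ← 2.800025 + 0.47·9.804636 = 7.408204
y(1.41) ≈ 7.4082

7.4082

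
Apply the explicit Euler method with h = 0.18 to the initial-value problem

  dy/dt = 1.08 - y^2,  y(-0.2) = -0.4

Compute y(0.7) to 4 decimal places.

0.5090

Euler: y_{n+1} = y_n + h·f(t_n, y_n).
t=-0.200000, y=-0.400000: f=0.920000 → y ← -0.400000 + 0.18·0.920000 = -0.234400
t=-0.020000, y=-0.234400: f=1.025057 → y ← -0.234400 + 0.18·1.025057 = -0.049890
t=0.160000, y=-0.049890: f=1.077511 → y ← -0.049890 + 0.18·1.077511 = 0.144062
t=0.340000, y=0.144062: f=1.059246 → y ← 0.144062 + 0.18·1.059246 = 0.334726
t=0.520000, y=0.334726: f=0.967958 → y ← 0.334726 + 0.18·0.967958 = 0.508959
y(0.7) ≈ 0.5090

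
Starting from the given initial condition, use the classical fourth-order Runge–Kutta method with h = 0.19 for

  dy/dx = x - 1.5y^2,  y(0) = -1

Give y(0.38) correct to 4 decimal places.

RK4: k1 = f(x_n, y_n); k2 = f(x_n + h/2, y_n + (h/2)·k1); k3 = f(x_n + h/2, y_n + (h/2)·k2); k4 = f(x_n + h, y_n + h·k3); y_{n+1} = y_n + (h/6)·(k1 + 2k2 + 2k3 + k4).
x=0.000000, y=-1.000000:
  k1 = f(0.000000, -1.000000) = -1.500000
  k2 = f(0.095000, -1.142500) = -1.862959
  k3 = f(0.095000, -1.176981) = -1.982927
  k4 = f(0.190000, -1.376756) = -2.653186
  y ← -1.000000 + (0.19/6)·(k1 + 2k2 + 2k3 + k4) = -1.375090
x=0.190000, y=-1.375090:
  k1 = f(0.190000, -1.375090) = -2.646310
  k2 = f(0.285000, -1.626490) = -3.683204
  k3 = f(0.285000, -1.724995) = -4.178410
  k4 = f(0.380000, -2.168988) = -6.676765
  y ← -1.375090 + (0.19/6)·(k1 + 2k2 + 2k3 + k4) = -2.168223
y(0.38) ≈ -2.1682

-2.1682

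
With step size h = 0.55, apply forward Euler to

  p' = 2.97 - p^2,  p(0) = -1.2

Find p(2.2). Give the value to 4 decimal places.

Euler: p_{n+1} = p_n + h·f(s_n, p_n).
s=0.000000, p=-1.200000: f=1.530000 → p ← -1.200000 + 0.55·1.530000 = -0.358500
s=0.550000, p=-0.358500: f=2.841478 → p ← -0.358500 + 0.55·2.841478 = 1.204313
s=1.100000, p=1.204313: f=1.519631 → p ← 1.204313 + 0.55·1.519631 = 2.040110
s=1.650000, p=2.040110: f=-1.192048 → p ← 2.040110 + 0.55·(-1.192048) = 1.384484
p(2.2) ≈ 1.3845

1.3845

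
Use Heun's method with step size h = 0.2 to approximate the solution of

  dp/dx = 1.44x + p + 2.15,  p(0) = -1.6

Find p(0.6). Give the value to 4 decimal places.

-0.8405

Heun: k1 = f(x_n, p_n); k2 = f(x_n + h, p_n + h·k1); p_{n+1} = p_n + (h/2)·(k1 + k2).
x=0.000000, p=-1.600000:
  k1 = f(0.000000, -1.600000) = 0.550000
  k2 = f(0.200000, -1.490000) = 0.948000
  p ← -1.600000 + (0.2/2)·(0.550000 + 0.948000) = -1.450200
x=0.200000, p=-1.450200:
  k1 = f(0.200000, -1.450200) = 0.987800
  k2 = f(0.400000, -1.252640) = 1.473360
  p ← -1.450200 + (0.2/2)·(0.987800 + 1.473360) = -1.204084
x=0.400000, p=-1.204084:
  k1 = f(0.400000, -1.204084) = 1.521916
  k2 = f(0.600000, -0.899701) = 2.114299
  p ← -1.204084 + (0.2/2)·(1.521916 + 2.114299) = -0.840462
p(0.6) ≈ -0.8405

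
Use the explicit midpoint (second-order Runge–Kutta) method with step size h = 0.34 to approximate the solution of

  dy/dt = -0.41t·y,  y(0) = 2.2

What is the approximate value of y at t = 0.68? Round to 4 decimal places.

Midpoint: k1 = f(t_n, y_n); k2 = f(t_n + h/2, y_n + (h/2)·k1); y_{n+1} = y_n + h·k2.
t=0.000000, y=2.200000:
  k1 = f(0.000000, 2.200000) = 0.000000
  k2 = f(0.170000, 2.200000) = -0.153340
  y ← 2.200000 + 0.34·(-0.153340) = 2.147864
t=0.340000, y=2.147864:
  k1 = f(0.340000, 2.147864) = -0.299412
  k2 = f(0.510000, 2.096964) = -0.438475
  y ← 2.147864 + 0.34·(-0.438475) = 1.998783
y(0.68) ≈ 1.9988

1.9988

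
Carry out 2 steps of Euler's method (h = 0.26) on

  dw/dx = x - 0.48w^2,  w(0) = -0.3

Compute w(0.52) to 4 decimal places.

Euler: w_{n+1} = w_n + h·f(x_n, w_n).
x=0.000000, w=-0.300000: f=-0.043200 → w ← -0.300000 + 0.26·(-0.043200) = -0.311232
x=0.260000, w=-0.311232: f=0.213505 → w ← -0.311232 + 0.26·0.213505 = -0.255721
w(0.52) ≈ -0.2557

-0.2557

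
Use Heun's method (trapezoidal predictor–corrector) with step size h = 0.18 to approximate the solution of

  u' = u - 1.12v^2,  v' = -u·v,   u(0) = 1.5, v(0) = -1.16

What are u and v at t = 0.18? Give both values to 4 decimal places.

Heun on (u,v): k1 = f(t_n, state_n); k2 = f(t_n + h, state_n + h·k1); state_{n+1} = state_n + (h/2)·(k1 + k2).
0.000000: (1.500000, -1.160000)
  k1 = (-0.007072, 1.740000)
  predictor → (1.498727, -0.846800)
  k2 = (0.695608, 1.269122)
  → (1.561968, -0.889179)
(u(0.18), v(0.18)) ≈ (1.5620, -0.8892)

1.5620, -0.8892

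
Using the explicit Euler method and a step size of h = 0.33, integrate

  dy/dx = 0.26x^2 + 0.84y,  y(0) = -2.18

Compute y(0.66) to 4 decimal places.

-3.5468

Euler: y_{n+1} = y_n + h·f(x_n, y_n).
x=0.000000, y=-2.180000: f=-1.831200 → y ← -2.180000 + 0.33·(-1.831200) = -2.784296
x=0.330000, y=-2.784296: f=-2.310495 → y ← -2.784296 + 0.33·(-2.310495) = -3.546759
y(0.66) ≈ -3.5468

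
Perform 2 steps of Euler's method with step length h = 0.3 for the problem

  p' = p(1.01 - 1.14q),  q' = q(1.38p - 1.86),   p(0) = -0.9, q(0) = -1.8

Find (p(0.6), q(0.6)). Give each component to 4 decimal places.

Euler on (p,q): p_{n+1} = p_n + h·p', q_{n+1} = q_n + h·q'.
0.000000: (-0.900000, -1.800000); f=(-2.755800, 5.583600) → (-1.726740, -0.124920)
0.300000: (-1.726740, -0.124920); f=(-1.989910, 0.530023) → (-2.323713, 0.034087)
(p(0.6), q(0.6)) ≈ (-2.3237, 0.0341)

-2.3237, 0.0341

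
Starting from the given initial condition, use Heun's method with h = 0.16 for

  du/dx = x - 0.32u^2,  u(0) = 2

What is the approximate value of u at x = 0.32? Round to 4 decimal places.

1.7083

Heun: k1 = f(x_n, u_n); k2 = f(x_n + h, u_n + h·k1); u_{n+1} = u_n + (h/2)·(k1 + k2).
x=0.000000, u=2.000000:
  k1 = f(0.000000, 2.000000) = -1.280000
  k2 = f(0.160000, 1.795200) = -0.871278
  u ← 2.000000 + (0.16/2)·(-1.280000 + (-0.871278)) = 1.827898
x=0.160000, u=1.827898:
  k1 = f(0.160000, 1.827898) = -0.909187
  k2 = f(0.320000, 1.682428) = -0.585780
  u ← 1.827898 + (0.16/2)·(-0.909187 + (-0.585780)) = 1.708300
u(0.32) ≈ 1.7083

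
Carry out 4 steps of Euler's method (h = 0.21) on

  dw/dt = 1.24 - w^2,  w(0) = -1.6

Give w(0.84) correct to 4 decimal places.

-5.2382

Euler: w_{n+1} = w_n + h·f(t_n, w_n).
t=0.000000, w=-1.600000: f=-1.320000 → w ← -1.600000 + 0.21·(-1.320000) = -1.877200
t=0.210000, w=-1.877200: f=-2.283880 → w ← -1.877200 + 0.21·(-2.283880) = -2.356815
t=0.420000, w=-2.356815: f=-4.314576 → w ← -2.356815 + 0.21·(-4.314576) = -3.262876
t=0.630000, w=-3.262876: f=-9.406358 → w ← -3.262876 + 0.21·(-9.406358) = -5.238211
w(0.84) ≈ -5.2382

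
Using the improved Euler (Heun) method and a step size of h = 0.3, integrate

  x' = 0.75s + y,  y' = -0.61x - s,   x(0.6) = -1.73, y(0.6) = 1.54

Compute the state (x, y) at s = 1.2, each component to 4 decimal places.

Heun on (x,y): k1 = f(s_n, state_n); k2 = f(s_n + h, state_n + h·k1); state_{n+1} = state_n + (h/2)·(k1 + k2).
0.600000: (-1.730000, 1.540000)
  k1 = (1.990000, 0.455300)
  predictor → (-1.133000, 1.676590)
  k2 = (2.351590, -0.208870)
  → (-1.078762, 1.576965)
0.900000: (-1.078762, 1.576965)
  k1 = (2.251965, -0.241955)
  predictor → (-0.403172, 1.504378)
  k2 = (2.404378, -0.954065)
  → (-0.380310, 1.397561)
(x(1.2), y(1.2)) ≈ (-0.3803, 1.3976)

-0.3803, 1.3976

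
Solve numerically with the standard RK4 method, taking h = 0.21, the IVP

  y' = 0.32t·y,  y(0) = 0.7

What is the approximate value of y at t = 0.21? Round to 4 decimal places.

RK4: k1 = f(t_n, y_n); k2 = f(t_n + h/2, y_n + (h/2)·k1); k3 = f(t_n + h/2, y_n + (h/2)·k2); k4 = f(t_n + h, y_n + h·k3); y_{n+1} = y_n + (h/6)·(k1 + 2k2 + 2k3 + k4).
t=0.000000, y=0.700000:
  k1 = f(0.000000, 0.700000) = 0.000000
  k2 = f(0.105000, 0.700000) = 0.023520
  k3 = f(0.105000, 0.702470) = 0.023603
  k4 = f(0.210000, 0.704957) = 0.047373
  y ← 0.700000 + (0.21/6)·(k1 + 2k2 + 2k3 + k4) = 0.704957
y(0.21) ≈ 0.7050

0.7050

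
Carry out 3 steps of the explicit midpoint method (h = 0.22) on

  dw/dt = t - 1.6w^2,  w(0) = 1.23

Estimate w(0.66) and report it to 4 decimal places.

Midpoint: k1 = f(t_n, w_n); k2 = f(t_n + h/2, w_n + (h/2)·k1); w_{n+1} = w_n + h·k2.
t=0.000000, w=1.230000:
  k1 = f(0.000000, 1.230000) = -2.420640
  k2 = f(0.110000, 0.963730) = -1.376040
  w ← 1.230000 + 0.22·(-1.376040) = 0.927271
t=0.220000, w=0.927271:
  k1 = f(0.220000, 0.927271) = -1.155731
  k2 = f(0.330000, 0.800141) = -0.694361
  w ← 0.927271 + 0.22·(-0.694361) = 0.774512
t=0.440000, w=0.774512:
  k1 = f(0.440000, 0.774512) = -0.519790
  k2 = f(0.550000, 0.717335) = -0.273311
  w ← 0.774512 + 0.22·(-0.273311) = 0.714383
w(0.66) ≈ 0.7144

0.7144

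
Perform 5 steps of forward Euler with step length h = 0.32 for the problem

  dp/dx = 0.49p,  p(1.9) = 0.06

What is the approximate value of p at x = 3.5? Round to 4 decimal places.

0.1243

Euler: p_{n+1} = p_n + h·f(x_n, p_n).
x=1.900000, p=0.060000: f=0.029400 → p ← 0.060000 + 0.32·0.029400 = 0.069408
x=2.220000, p=0.069408: f=0.034010 → p ← 0.069408 + 0.32·0.034010 = 0.080291
x=2.540000, p=0.080291: f=0.039343 → p ← 0.080291 + 0.32·0.039343 = 0.092881
x=2.860000, p=0.092881: f=0.045512 → p ← 0.092881 + 0.32·0.045512 = 0.107445
x=3.180000, p=0.107445: f=0.052648 → p ← 0.107445 + 0.32·0.052648 = 0.124292
p(3.5) ≈ 0.1243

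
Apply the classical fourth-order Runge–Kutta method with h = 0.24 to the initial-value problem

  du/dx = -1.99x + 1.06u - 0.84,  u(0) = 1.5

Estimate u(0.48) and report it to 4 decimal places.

1.6957

RK4: k1 = f(x_n, u_n); k2 = f(x_n + h/2, u_n + (h/2)·k1); k3 = f(x_n + h/2, u_n + (h/2)·k2); k4 = f(x_n + h, u_n + h·k3); u_{n+1} = u_n + (h/6)·(k1 + 2k2 + 2k3 + k4).
x=0.000000, u=1.500000:
  k1 = f(0.000000, 1.500000) = 0.750000
  k2 = f(0.120000, 1.590000) = 0.606600
  k3 = f(0.120000, 1.572792) = 0.588360
  k4 = f(0.240000, 1.641206) = 0.422079
  u ← 1.500000 + (0.24/6)·(k1 + 2k2 + 2k3 + k4) = 1.642480
x=0.240000, u=1.642480:
  k1 = f(0.240000, 1.642480) = 0.423429
  k2 = f(0.360000, 1.693291) = 0.238489
  k3 = f(0.360000, 1.671099) = 0.214964
  k4 = f(0.480000, 1.694071) = 0.000516
  u ← 1.642480 + (0.24/6)·(k1 + 2k2 + 2k3 + k4) = 1.695714
u(0.48) ≈ 1.6957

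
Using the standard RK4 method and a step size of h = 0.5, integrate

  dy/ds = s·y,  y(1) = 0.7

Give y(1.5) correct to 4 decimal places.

RK4: k1 = f(s_n, y_n); k2 = f(s_n + h/2, y_n + (h/2)·k1); k3 = f(s_n + h/2, y_n + (h/2)·k2); k4 = f(s_n + h, y_n + h·k3); y_{n+1} = y_n + (h/6)·(k1 + 2k2 + 2k3 + k4).
s=1.000000, y=0.700000:
  k1 = f(1.000000, 0.700000) = 0.700000
  k2 = f(1.250000, 0.875000) = 1.093750
  k3 = f(1.250000, 0.973437) = 1.216797
  k4 = f(1.500000, 1.308398) = 1.962598
  y ← 0.700000 + (0.5/6)·(k1 + 2k2 + 2k3 + k4) = 1.306974
y(1.5) ≈ 1.3070

1.3070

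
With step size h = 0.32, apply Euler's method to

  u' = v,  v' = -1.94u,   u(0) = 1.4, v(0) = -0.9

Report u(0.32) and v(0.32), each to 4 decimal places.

1.1120, -1.7691

Euler on (u,v): u_{n+1} = u_n + h·u', v_{n+1} = v_n + h·v'.
0.000000: (1.400000, -0.900000); f=(-0.900000, -2.716000) → (1.112000, -1.769120)
(u(0.32), v(0.32)) ≈ (1.1120, -1.7691)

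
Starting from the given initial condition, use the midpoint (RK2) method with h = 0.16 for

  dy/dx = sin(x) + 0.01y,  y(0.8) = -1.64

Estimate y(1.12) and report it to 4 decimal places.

Midpoint: k1 = f(x_n, y_n); k2 = f(x_n + h/2, y_n + (h/2)·k1); y_{n+1} = y_n + h·k2.
x=0.800000, y=-1.640000:
  k1 = f(0.800000, -1.640000) = 0.700956
  k2 = f(0.880000, -1.583924) = 0.754900
  y ← -1.640000 + 0.16·0.754900 = -1.519216
x=0.960000, y=-1.519216:
  k1 = f(0.960000, -1.519216) = 0.803999
  k2 = f(1.040000, -1.454896) = 0.847855
  y ← -1.519216 + 0.16·0.847855 = -1.383559
y(1.12) ≈ -1.3836

-1.3836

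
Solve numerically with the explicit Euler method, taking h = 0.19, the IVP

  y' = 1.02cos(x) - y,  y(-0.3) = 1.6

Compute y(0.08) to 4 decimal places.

1.3924

Euler: y_{n+1} = y_n + h·f(x_n, y_n).
x=-0.300000, y=1.600000: f=-0.625557 → y ← 1.600000 + 0.19·(-0.625557) = 1.481144
x=-0.110000, y=1.481144: f=-0.467309 → y ← 1.481144 + 0.19·(-0.467309) = 1.392356
y(0.08) ≈ 1.3924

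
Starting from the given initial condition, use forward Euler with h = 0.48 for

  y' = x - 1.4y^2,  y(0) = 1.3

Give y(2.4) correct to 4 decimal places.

Euler: y_{n+1} = y_n + h·f(x_n, y_n).
x=0.000000, y=1.300000: f=-2.366000 → y ← 1.300000 + 0.48·(-2.366000) = 0.164320
x=0.480000, y=0.164320: f=0.442199 → y ← 0.164320 + 0.48·0.442199 = 0.376575
x=0.960000, y=0.376575: f=0.761467 → y ← 0.376575 + 0.48·0.761467 = 0.742080
x=1.440000, y=0.742080: f=0.669045 → y ← 0.742080 + 0.48·0.669045 = 1.063221
x=1.920000, y=1.063221: f=0.337385 → y ← 1.063221 + 0.48·0.337385 = 1.225166
y(2.4) ≈ 1.2252

1.2252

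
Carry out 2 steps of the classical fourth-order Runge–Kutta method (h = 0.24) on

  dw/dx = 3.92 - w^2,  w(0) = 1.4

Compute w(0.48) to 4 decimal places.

1.8791

RK4: k1 = f(x_n, w_n); k2 = f(x_n + h/2, w_n + (h/2)·k1); k3 = f(x_n + h/2, w_n + (h/2)·k2); k4 = f(x_n + h, w_n + h·k3); w_{n+1} = w_n + (h/6)·(k1 + 2k2 + 2k3 + k4).
x=0.000000, w=1.400000:
  k1 = f(0.000000, 1.400000) = 1.960000
  k2 = f(0.120000, 1.635200) = 1.246121
  k3 = f(0.120000, 1.549535) = 1.518943
  k4 = f(0.240000, 1.764546) = 0.806376
  w ← 1.400000 + (0.24/6)·(k1 + 2k2 + 2k3 + k4) = 1.731860
x=0.240000, w=1.731860:
  k1 = f(0.240000, 1.731860) = 0.920660
  k2 = f(0.360000, 1.842339) = 0.525786
  k3 = f(0.360000, 1.794954) = 0.698139
  k4 = f(0.480000, 1.899413) = 0.312229
  w ← 1.731860 + (0.24/6)·(k1 + 2k2 + 2k3 + k4) = 1.879090
w(0.48) ≈ 1.8791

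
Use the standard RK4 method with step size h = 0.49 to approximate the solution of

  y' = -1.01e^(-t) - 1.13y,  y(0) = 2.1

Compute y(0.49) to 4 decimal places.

0.9148

RK4: k1 = f(t_n, y_n); k2 = f(t_n + h/2, y_n + (h/2)·k1); k3 = f(t_n + h/2, y_n + (h/2)·k2); k4 = f(t_n + h, y_n + h·k3); y_{n+1} = y_n + (h/6)·(k1 + 2k2 + 2k3 + k4).
t=0.000000, y=2.100000:
  k1 = f(0.000000, 2.100000) = -3.383000
  k2 = f(0.245000, 1.271165) = -2.226948
  k3 = f(0.245000, 1.554398) = -2.547001
  k4 = f(0.490000, 0.851969) = -1.581478
  y ← 2.100000 + (0.49/6)·(k1 + 2k2 + 2k3 + k4) = 0.914823
y(0.49) ≈ 0.9148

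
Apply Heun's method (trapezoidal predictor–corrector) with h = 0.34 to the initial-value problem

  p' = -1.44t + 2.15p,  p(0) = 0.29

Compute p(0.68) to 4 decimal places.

Heun: k1 = f(t_n, p_n); k2 = f(t_n + h, p_n + h·k1); p_{n+1} = p_n + (h/2)·(k1 + k2).
t=0.000000, p=0.290000:
  k1 = f(0.000000, 0.290000) = 0.623500
  k2 = f(0.340000, 0.501990) = 0.589678
  p ← 0.290000 + (0.34/2)·(0.623500 + 0.589678) = 0.496240
t=0.340000, p=0.496240:
  k1 = f(0.340000, 0.496240) = 0.577317
  k2 = f(0.680000, 0.692528) = 0.509735
  p ← 0.496240 + (0.34/2)·(0.577317 + 0.509735) = 0.681039
p(0.68) ≈ 0.6810

0.6810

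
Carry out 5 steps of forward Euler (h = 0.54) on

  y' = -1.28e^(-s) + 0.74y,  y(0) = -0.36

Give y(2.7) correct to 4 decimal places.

Euler: y_{n+1} = y_n + h·f(s_n, y_n).
s=0.000000, y=-0.360000: f=-1.546400 → y ← -0.360000 + 0.54·(-1.546400) = -1.195056
s=0.540000, y=-1.195056: f=-1.630259 → y ← -1.195056 + 0.54·(-1.630259) = -2.075396
s=1.080000, y=-2.075396: f=-1.970475 → y ← -2.075396 + 0.54·(-1.970475) = -3.139453
s=1.620000, y=-3.139453: f=-2.576505 → y ← -3.139453 + 0.54·(-2.576505) = -4.530765
s=2.160000, y=-4.530765: f=-3.500383 → y ← -4.530765 + 0.54·(-3.500383) = -6.420972
y(2.7) ≈ -6.4210

-6.4210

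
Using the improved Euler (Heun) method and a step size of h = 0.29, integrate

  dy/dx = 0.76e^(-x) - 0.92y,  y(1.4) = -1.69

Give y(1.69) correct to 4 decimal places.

Heun: k1 = f(x_n, y_n); k2 = f(x_n + h, y_n + h·k1); y_{n+1} = y_n + (h/2)·(k1 + k2).
x=1.400000, y=-1.690000:
  k1 = f(1.400000, -1.690000) = 1.742214
  k2 = f(1.690000, -1.184758) = 1.230212
  y ← -1.690000 + (0.29/2)·(1.742214 + 1.230212) = -1.258998
y(1.69) ≈ -1.2590

-1.2590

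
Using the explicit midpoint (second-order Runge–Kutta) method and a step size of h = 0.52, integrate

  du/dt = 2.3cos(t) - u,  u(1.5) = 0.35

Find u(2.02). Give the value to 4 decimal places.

Midpoint: k1 = f(t_n, u_n); k2 = f(t_n + h/2, u_n + (h/2)·k1); u_{n+1} = u_n + h·k2.
t=1.500000, u=0.350000:
  k1 = f(1.500000, 0.350000) = -0.187304
  k2 = f(1.760000, 0.301301) = -0.733878
  u ← 0.350000 + 0.52·(-0.733878) = -0.031616
u(2.02) ≈ -0.0316

-0.0316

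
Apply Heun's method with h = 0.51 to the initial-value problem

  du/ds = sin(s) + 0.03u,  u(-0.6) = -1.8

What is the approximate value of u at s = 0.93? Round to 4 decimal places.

Heun: k1 = f(s_n, u_n); k2 = f(s_n + h, u_n + h·k1); u_{n+1} = u_n + (h/2)·(k1 + k2).
s=-0.600000, u=-1.800000:
  k1 = f(-0.600000, -1.800000) = -0.618642
  k2 = f(-0.090000, -2.115508) = -0.153344
  u ← -1.800000 + (0.51/2)·(-0.618642 + (-0.153344)) = -1.996856
s=-0.090000, u=-1.996856:
  k1 = f(-0.090000, -1.996856) = -0.149784
  k2 = f(0.420000, -2.073246) = 0.345563
  u ← -1.996856 + (0.51/2)·(-0.149784 + 0.345563) = -1.946933
s=0.420000, u=-1.946933:
  k1 = f(0.420000, -1.946933) = 0.349352
  k2 = f(0.930000, -1.768763) = 0.748557
  u ← -1.946933 + (0.51/2)·(0.349352 + 0.748557) = -1.666966
u(0.93) ≈ -1.6670

-1.6670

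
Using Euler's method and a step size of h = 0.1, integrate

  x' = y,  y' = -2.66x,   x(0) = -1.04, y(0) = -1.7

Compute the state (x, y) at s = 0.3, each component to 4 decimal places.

-1.4625, -0.7418

Euler on (x,y): x_{n+1} = x_n + h·x', y_{n+1} = y_n + h·y'.
0.000000: (-1.040000, -1.700000); f=(-1.700000, 2.766400) → (-1.210000, -1.423360)
0.100000: (-1.210000, -1.423360); f=(-1.423360, 3.218600) → (-1.352336, -1.101500)
0.200000: (-1.352336, -1.101500); f=(-1.101500, 3.597214) → (-1.462486, -0.741779)
(x(0.3), y(0.3)) ≈ (-1.4625, -0.7418)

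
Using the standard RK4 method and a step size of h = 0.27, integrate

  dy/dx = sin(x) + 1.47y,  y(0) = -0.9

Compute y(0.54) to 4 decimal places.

-1.8012

RK4: k1 = f(x_n, y_n); k2 = f(x_n + h/2, y_n + (h/2)·k1); k3 = f(x_n + h/2, y_n + (h/2)·k2); k4 = f(x_n + h, y_n + h·k3); y_{n+1} = y_n + (h/6)·(k1 + 2k2 + 2k3 + k4).
x=0.000000, y=-0.900000:
  k1 = f(0.000000, -0.900000) = -1.323000
  k2 = f(0.135000, -1.078605) = -1.450959
  k3 = f(0.135000, -1.095879) = -1.476353
  k4 = f(0.270000, -1.298615) = -1.642233
  y ← -0.900000 + (0.27/6)·(k1 + 2k2 + 2k3 + k4) = -1.296894
x=0.270000, y=-1.296894:
  k1 = f(0.270000, -1.296894) = -1.639702
  k2 = f(0.405000, -1.518253) = -1.837814
  k3 = f(0.405000, -1.544998) = -1.877129
  k4 = f(0.540000, -1.803718) = -2.137330
  y ← -1.296894 + (0.27/6)·(k1 + 2k2 + 2k3 + k4) = -1.801205
y(0.54) ≈ -1.8012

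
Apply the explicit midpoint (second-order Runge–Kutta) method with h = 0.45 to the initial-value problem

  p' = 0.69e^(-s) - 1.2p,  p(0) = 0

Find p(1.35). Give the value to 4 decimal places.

0.1903

Midpoint: k1 = f(s_n, p_n); k2 = f(s_n + h/2, p_n + (h/2)·k1); p_{n+1} = p_n + h·k2.
s=0.000000, p=0.000000:
  k1 = f(0.000000, 0.000000) = 0.690000
  k2 = f(0.225000, 0.155250) = 0.364676
  p ← 0.000000 + 0.45·0.364676 = 0.164104
s=0.450000, p=0.164104:
  k1 = f(0.450000, 0.164104) = 0.243038
  k2 = f(0.675000, 0.218788) = 0.088772
  p ← 0.164104 + 0.45·0.088772 = 0.204052
s=0.900000, p=0.204052:
  k1 = f(0.900000, 0.204052) = 0.035671
  k2 = f(1.125000, 0.212078) = -0.030483
  p ← 0.204052 + 0.45·(-0.030483) = 0.190334
p(1.35) ≈ 0.1903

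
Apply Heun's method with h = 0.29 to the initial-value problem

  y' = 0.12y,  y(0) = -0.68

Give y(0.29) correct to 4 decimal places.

-0.7041

Heun: k1 = f(x_n, y_n); k2 = f(x_n + h, y_n + h·k1); y_{n+1} = y_n + (h/2)·(k1 + k2).
x=0.000000, y=-0.680000:
  k1 = f(0.000000, -0.680000) = -0.081600
  k2 = f(0.290000, -0.703664) = -0.084440
  y ← -0.680000 + (0.29/2)·(-0.081600 + (-0.084440)) = -0.704076
y(0.29) ≈ -0.7041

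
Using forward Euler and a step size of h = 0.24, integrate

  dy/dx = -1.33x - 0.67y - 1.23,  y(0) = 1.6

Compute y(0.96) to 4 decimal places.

-0.5441

Euler: y_{n+1} = y_n + h·f(x_n, y_n).
x=0.000000, y=1.600000: f=-2.302000 → y ← 1.600000 + 0.24·(-2.302000) = 1.047520
x=0.240000, y=1.047520: f=-2.251038 → y ← 1.047520 + 0.24·(-2.251038) = 0.507271
x=0.480000, y=0.507271: f=-2.208271 → y ← 0.507271 + 0.24·(-2.208271) = -0.022714
x=0.720000, y=-0.022714: f=-2.172381 → y ← -0.022714 + 0.24·(-2.172381) = -0.544086
y(0.96) ≈ -0.5441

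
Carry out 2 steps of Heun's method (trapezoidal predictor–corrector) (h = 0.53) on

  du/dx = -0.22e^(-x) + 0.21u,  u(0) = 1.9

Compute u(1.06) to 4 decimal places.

2.2036

Heun: k1 = f(x_n, u_n); k2 = f(x_n + h, u_n + h·k1); u_{n+1} = u_n + (h/2)·(k1 + k2).
x=0.000000, u=1.900000:
  k1 = f(0.000000, 1.900000) = 0.179000
  k2 = f(0.530000, 1.994870) = 0.289430
  u ← 1.900000 + (0.53/2)·(0.179000 + 0.289430) = 2.024134
x=0.530000, u=2.024134:
  k1 = f(0.530000, 2.024134) = 0.295575
  k2 = f(1.060000, 2.180789) = 0.381745
  u ← 2.024134 + (0.53/2)·(0.295575 + 0.381745) = 2.203624
u(1.06) ≈ 2.2036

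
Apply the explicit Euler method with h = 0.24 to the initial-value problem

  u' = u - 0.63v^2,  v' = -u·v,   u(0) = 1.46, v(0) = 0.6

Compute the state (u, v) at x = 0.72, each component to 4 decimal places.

2.6638, 0.1089

Euler on (u,v): u_{n+1} = u_n + h·u', v_{n+1} = v_n + h·v'.
0.000000: (1.460000, 0.600000); f=(1.233200, -0.876000) → (1.755968, 0.389760)
0.240000: (1.755968, 0.389760); f=(1.660263, -0.684406) → (2.154431, 0.225503)
0.480000: (2.154431, 0.225503); f=(2.122395, -0.485830) → (2.663806, 0.108903)
(u(0.72), v(0.72)) ≈ (2.6638, 0.1089)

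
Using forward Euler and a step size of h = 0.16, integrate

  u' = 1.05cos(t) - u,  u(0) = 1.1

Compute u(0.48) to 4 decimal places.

Euler: u_{n+1} = u_n + h·f(t_n, u_n).
t=0.000000, u=1.100000: f=-0.050000 → u ← 1.100000 + 0.16·(-0.050000) = 1.092000
t=0.160000, u=1.092000: f=-0.055411 → u ← 1.092000 + 0.16·(-0.055411) = 1.083134
t=0.320000, u=1.083134: f=-0.086437 → u ← 1.083134 + 0.16·(-0.086437) = 1.069304
u(0.48) ≈ 1.0693

1.0693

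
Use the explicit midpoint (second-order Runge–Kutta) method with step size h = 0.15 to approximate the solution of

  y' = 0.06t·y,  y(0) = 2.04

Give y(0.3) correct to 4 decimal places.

Midpoint: k1 = f(t_n, y_n); k2 = f(t_n + h/2, y_n + (h/2)·k1); y_{n+1} = y_n + h·k2.
t=0.000000, y=2.040000:
  k1 = f(0.000000, 2.040000) = 0.000000
  k2 = f(0.075000, 2.040000) = 0.009180
  y ← 2.040000 + 0.15·0.009180 = 2.041377
t=0.150000, y=2.041377:
  k1 = f(0.150000, 2.041377) = 0.018372
  k2 = f(0.225000, 2.042755) = 0.027577
  y ← 2.041377 + 0.15·0.027577 = 2.045514
y(0.3) ≈ 2.0455

2.0455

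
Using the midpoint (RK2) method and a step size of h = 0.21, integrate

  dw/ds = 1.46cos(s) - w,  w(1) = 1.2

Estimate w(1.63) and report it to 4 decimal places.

0.7849

Midpoint: k1 = f(s_n, w_n); k2 = f(s_n + h/2, w_n + (h/2)·k1); w_{n+1} = w_n + h·k2.
s=1.000000, w=1.200000:
  k1 = f(1.000000, 1.200000) = -0.411159
  k2 = f(1.105000, 1.156828) = -0.501092
  w ← 1.200000 + 0.21·(-0.501092) = 1.094771
s=1.210000, w=1.094771:
  k1 = f(1.210000, 1.094771) = -0.579362
  k2 = f(1.315000, 1.033938) = -0.664534
  w ← 1.094771 + 0.21·(-0.664534) = 0.955218
s=1.420000, w=0.955218:
  k1 = f(1.420000, 0.955218) = -0.735889
  k2 = f(1.525000, 0.877950) = -0.811111
  w ← 0.955218 + 0.21·(-0.811111) = 0.784885
w(1.63) ≈ 0.7849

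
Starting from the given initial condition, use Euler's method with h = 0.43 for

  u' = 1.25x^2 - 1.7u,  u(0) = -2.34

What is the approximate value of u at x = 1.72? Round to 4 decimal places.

0.9963

Euler: u_{n+1} = u_n + h·f(x_n, u_n).
x=0.000000, u=-2.340000: f=3.978000 → u ← -2.340000 + 0.43·3.978000 = -0.629460
x=0.430000, u=-0.629460: f=1.301207 → u ← -0.629460 + 0.43·1.301207 = -0.069941
x=0.860000, u=-0.069941: f=1.043400 → u ← -0.069941 + 0.43·1.043400 = 0.378721
x=1.290000, u=0.378721: f=1.436300 → u ← 0.378721 + 0.43·1.436300 = 0.996330
u(1.72) ≈ 0.9963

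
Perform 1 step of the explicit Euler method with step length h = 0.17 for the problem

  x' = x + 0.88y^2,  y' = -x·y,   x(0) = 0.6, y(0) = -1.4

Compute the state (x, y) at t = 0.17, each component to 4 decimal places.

Euler on (x,y): x_{n+1} = x_n + h·x', y_{n+1} = y_n + h·y'.
0.000000: (0.600000, -1.400000); f=(2.324800, 0.840000) → (0.995216, -1.257200)
(x(0.17), y(0.17)) ≈ (0.9952, -1.2572)

0.9952, -1.2572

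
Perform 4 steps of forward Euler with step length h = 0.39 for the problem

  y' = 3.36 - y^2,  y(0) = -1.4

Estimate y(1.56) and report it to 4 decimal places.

1.9375

Euler: y_{n+1} = y_n + h·f(t_n, y_n).
t=0.000000, y=-1.400000: f=1.400000 → y ← -1.400000 + 0.39·1.400000 = -0.854000
t=0.390000, y=-0.854000: f=2.630684 → y ← -0.854000 + 0.39·2.630684 = 0.171967
t=0.780000, y=0.171967: f=3.330427 → y ← 0.171967 + 0.39·3.330427 = 1.470833
t=1.170000, y=1.470833: f=1.196649 → y ← 1.470833 + 0.39·1.196649 = 1.937527
y(1.56) ≈ 1.9375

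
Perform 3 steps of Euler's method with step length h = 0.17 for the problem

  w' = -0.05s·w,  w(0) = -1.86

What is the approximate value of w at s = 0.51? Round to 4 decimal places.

-1.8519

Euler: w_{n+1} = w_n + h·f(s_n, w_n).
s=0.000000, w=-1.860000: f=0.000000 → w ← -1.860000 + 0.17·0.000000 = -1.860000
s=0.170000, w=-1.860000: f=0.015810 → w ← -1.860000 + 0.17·0.015810 = -1.857312
s=0.340000, w=-1.857312: f=0.031574 → w ← -1.857312 + 0.17·0.031574 = -1.851945
w(0.51) ≈ -1.8519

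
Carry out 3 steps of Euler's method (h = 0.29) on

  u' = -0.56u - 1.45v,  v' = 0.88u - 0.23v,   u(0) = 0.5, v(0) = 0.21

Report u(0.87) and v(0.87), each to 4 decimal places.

Euler on (u,v): u_{n+1} = u_n + h·u', v_{n+1} = v_n + h·v'.
0.000000: (0.500000, 0.210000); f=(-0.584500, 0.391700) → (0.330495, 0.323593)
0.290000: (0.330495, 0.323593); f=(-0.654287, 0.216409) → (0.140752, 0.386352)
0.580000: (0.140752, 0.386352); f=(-0.639031, 0.035001) → (-0.044567, 0.396502)
(u(0.87), v(0.87)) ≈ (-0.0446, 0.3965)

-0.0446, 0.3965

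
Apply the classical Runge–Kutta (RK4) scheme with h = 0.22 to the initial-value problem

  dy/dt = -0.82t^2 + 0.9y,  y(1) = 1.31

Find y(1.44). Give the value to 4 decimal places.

RK4: k1 = f(t_n, y_n); k2 = f(t_n + h/2, y_n + (h/2)·k1); k3 = f(t_n + h/2, y_n + (h/2)·k2); k4 = f(t_n + h, y_n + h·k3); y_{n+1} = y_n + (h/6)·(k1 + 2k2 + 2k3 + k4).
t=1.000000, y=1.310000:
  k1 = f(1.000000, 1.310000) = 0.359000
  k2 = f(1.110000, 1.349490) = 0.204219
  k3 = f(1.110000, 1.332464) = 0.188896
  k4 = f(1.220000, 1.351557) = -0.004087
  y ← 1.310000 + (0.22/6)·(k1 + 2k2 + 2k3 + k4) = 1.351842
t=1.220000, y=1.351842:
  k1 = f(1.220000, 1.351842) = -0.003830
  k2 = f(1.330000, 1.351421) = -0.234219
  k3 = f(1.330000, 1.326078) = -0.257028
  k4 = f(1.440000, 1.295296) = -0.534586
  y ← 1.351842 + (0.22/6)·(k1 + 2k2 + 2k3 + k4) = 1.296075
y(1.44) ≈ 1.2961

1.2961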